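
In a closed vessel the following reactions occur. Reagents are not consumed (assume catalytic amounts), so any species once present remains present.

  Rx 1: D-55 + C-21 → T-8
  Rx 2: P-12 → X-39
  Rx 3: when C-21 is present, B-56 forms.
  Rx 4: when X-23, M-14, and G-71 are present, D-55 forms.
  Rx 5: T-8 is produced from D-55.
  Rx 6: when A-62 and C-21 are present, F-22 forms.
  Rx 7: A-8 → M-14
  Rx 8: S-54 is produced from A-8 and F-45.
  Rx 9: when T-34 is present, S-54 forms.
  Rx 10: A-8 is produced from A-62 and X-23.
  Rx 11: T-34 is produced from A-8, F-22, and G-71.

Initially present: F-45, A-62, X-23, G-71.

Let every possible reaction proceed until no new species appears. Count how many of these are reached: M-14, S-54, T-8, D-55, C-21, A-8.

5

A-62 and X-23 present → A-8 forms (Rx 10).
A-8 present → M-14 forms (Rx 7).
A-8 and F-45 present → S-54 forms (Rx 8).
X-23, M-14, and G-71 present → D-55 forms (Rx 4).
D-55 present → T-8 forms (Rx 5).
M-14: reached.
S-54: reached.
T-8: reached.
D-55: reached.
No rule produces C-21, and it is not given.
A-8: reached.
Reached: M-14, S-54, T-8, D-55, and A-8 — 5 of the 6.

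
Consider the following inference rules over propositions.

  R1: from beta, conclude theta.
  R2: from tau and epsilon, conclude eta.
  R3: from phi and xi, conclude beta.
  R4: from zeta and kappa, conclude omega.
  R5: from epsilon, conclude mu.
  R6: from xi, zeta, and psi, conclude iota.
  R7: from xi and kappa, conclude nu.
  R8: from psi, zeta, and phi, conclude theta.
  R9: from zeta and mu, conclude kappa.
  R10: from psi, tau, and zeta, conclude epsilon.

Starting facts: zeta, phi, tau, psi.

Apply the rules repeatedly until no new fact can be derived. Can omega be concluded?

Yes

psi, tau, and zeta hold, so epsilon follows (R10).
epsilon holds, so mu follows (R5).
From zeta and mu, R9 gives kappa.
zeta and kappa hold, so omega follows (R4).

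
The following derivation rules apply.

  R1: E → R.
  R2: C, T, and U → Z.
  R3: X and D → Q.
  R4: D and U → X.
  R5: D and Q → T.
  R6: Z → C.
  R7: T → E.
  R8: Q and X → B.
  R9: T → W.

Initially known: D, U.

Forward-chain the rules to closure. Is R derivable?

From D and U, R4 gives X.
X and D hold, so Q follows (R3).
D and Q hold, so T follows (R5).
From T, R7 gives E.
E holds, so R follows (R1).

Yes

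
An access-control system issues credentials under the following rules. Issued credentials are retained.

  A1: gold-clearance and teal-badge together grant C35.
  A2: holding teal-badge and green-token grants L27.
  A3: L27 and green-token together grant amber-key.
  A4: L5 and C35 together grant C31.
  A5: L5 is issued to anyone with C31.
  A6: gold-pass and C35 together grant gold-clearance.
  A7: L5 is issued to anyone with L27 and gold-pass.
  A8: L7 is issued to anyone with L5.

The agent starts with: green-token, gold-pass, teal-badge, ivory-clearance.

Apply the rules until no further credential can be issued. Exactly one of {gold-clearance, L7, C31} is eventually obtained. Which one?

L7

Holding teal-badge and green-token grants L27 (A2).
Holding L27 and gold-pass grants L5 (A7).
Holding L5 grants L7 (A8).
C31 would need L5 and C35 (A4), but C35 is never granted. gold-clearance would need gold-pass and C35 (A6), but C35 is never granted.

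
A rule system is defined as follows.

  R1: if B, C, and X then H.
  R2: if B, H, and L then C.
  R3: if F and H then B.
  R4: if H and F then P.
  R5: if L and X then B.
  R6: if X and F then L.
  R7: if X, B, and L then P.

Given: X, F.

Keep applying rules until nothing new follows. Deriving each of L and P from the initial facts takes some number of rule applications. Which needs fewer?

L: From X and F, R6 gives L. [1 rule application]
P: From X and F, R6 gives L. From L and X, R5 gives B. From X, B, and L, R7 gives P. [3 rule applications]
L needs fewer.

L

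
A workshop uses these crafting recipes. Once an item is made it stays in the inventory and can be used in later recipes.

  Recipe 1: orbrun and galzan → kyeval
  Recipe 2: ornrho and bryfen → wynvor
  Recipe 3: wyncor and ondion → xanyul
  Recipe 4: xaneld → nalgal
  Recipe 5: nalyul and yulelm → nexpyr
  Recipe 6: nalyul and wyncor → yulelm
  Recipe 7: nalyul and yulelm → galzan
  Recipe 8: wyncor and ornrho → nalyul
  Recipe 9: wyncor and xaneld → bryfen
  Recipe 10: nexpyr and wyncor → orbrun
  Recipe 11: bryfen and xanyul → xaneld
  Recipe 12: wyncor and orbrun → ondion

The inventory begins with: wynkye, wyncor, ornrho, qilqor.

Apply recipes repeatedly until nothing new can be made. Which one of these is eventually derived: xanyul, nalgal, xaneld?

xanyul

wyncor and ornrho → nalyul (Recipe 8).
nalyul and wyncor → yulelm (Recipe 6).
nalyul and yulelm → nexpyr (Recipe 5).
Using Recipe 10, nexpyr and wyncor make orbrun.
Using Recipe 12, wyncor and orbrun make ondion.
wyncor and ondion → xanyul (Recipe 3).
nalgal would need xaneld (Recipe 4), but xaneld is never obtained. xaneld would need bryfen and xanyul (Recipe 11), but bryfen is never obtained.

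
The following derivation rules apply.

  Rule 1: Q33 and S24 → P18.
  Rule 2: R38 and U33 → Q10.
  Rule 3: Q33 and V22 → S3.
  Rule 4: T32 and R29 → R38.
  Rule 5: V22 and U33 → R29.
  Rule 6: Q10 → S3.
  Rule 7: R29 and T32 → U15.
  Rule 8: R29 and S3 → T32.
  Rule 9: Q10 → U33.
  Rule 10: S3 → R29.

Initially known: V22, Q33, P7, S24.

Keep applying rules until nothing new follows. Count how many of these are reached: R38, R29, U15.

From Q33 and V22, Rule 3 gives S3.
S3 holds, so R29 follows (Rule 10).
From R29 and S3, Rule 8 gives T32.
From R29 and T32, Rule 7 gives U15.
T32 and R29 hold, so R38 follows (Rule 4).
R38: reached.
R29: reached.
U15: reached.
All 3 are reached.

3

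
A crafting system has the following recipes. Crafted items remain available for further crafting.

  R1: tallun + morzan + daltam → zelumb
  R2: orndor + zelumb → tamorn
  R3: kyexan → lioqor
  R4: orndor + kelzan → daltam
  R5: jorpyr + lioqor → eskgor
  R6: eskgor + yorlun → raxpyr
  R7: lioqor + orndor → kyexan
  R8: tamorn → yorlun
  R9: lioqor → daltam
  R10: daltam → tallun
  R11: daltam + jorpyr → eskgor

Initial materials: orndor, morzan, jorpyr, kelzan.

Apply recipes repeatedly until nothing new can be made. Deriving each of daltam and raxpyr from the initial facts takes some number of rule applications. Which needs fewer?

daltam

daltam: Using R4, orndor and kelzan make daltam. [1 rule application]
raxpyr: orndor + kelzan → daltam (R4). daltam + jorpyr → eskgor (R11). daltam → tallun (R10). tallun + morzan + daltam → zelumb (R1). Using R2, orndor and zelumb make tamorn. tamorn → yorlun (R8). Using R6, eskgor and yorlun make raxpyr. [7 rule applications]
daltam needs fewer.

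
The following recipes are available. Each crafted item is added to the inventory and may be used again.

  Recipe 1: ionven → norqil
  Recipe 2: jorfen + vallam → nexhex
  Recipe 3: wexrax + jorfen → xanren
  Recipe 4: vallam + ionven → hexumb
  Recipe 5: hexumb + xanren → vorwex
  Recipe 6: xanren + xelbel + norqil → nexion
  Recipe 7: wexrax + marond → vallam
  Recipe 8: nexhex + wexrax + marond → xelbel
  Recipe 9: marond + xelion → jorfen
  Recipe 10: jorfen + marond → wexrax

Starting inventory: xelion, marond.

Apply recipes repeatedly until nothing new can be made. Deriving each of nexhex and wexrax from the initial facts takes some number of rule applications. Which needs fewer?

wexrax

wexrax: Using Recipe 9, marond and xelion make jorfen. jorfen + marond → wexrax (Recipe 10). [2 rule applications]
nexhex: Using Recipe 9, marond and xelion make jorfen. Using Recipe 10, jorfen and marond make wexrax. Using Recipe 7, wexrax and marond make vallam. Using Recipe 2, jorfen and vallam make nexhex. [4 rule applications]
wexrax needs fewer.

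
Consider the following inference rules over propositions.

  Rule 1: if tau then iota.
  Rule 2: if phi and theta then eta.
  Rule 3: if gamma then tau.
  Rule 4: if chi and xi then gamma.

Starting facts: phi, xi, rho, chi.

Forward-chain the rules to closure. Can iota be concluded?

Yes

chi and xi hold, so gamma follows (Rule 4).
From gamma, Rule 3 gives tau.
From tau, Rule 1 gives iota.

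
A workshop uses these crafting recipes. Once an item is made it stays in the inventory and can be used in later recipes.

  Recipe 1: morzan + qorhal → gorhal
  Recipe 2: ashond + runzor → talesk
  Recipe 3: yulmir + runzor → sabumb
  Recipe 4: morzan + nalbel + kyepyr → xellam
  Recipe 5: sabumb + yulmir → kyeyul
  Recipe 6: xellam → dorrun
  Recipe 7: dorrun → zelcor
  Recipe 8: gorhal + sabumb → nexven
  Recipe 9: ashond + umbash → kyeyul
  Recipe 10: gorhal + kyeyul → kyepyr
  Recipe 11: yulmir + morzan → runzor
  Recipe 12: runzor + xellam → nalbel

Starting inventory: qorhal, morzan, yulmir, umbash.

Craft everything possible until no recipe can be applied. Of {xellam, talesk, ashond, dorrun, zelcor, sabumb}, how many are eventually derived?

Using Recipe 11, yulmir and morzan make runzor.
Using Recipe 3, yulmir and runzor make sabumb.
xellam would need morzan, nalbel, and kyepyr (Recipe 4), but nalbel is never obtained.
talesk would need ashond and runzor (Recipe 2), but ashond is never obtained.
No rule produces ashond, and it is not given.
dorrun would need xellam (Recipe 6), but xellam is never obtained.
zelcor would need dorrun (Recipe 7), but dorrun is never obtained.
sabumb: reached.
Reached: sabumb — 1 of the 6.

1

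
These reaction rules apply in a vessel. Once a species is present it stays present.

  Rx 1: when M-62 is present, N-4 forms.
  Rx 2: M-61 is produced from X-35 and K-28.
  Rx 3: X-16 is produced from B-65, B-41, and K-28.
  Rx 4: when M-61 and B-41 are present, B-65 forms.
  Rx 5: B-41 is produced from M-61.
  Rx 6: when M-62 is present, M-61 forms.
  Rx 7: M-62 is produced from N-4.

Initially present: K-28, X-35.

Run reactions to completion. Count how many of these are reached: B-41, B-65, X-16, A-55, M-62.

3

X-35 and K-28 present → M-61 forms (Rx 2).
M-61 present → B-41 forms (Rx 5).
M-61 and B-41 present → B-65 forms (Rx 4).
B-65, B-41, and K-28 present → X-16 forms (Rx 3).
B-41: reached.
B-65: reached.
X-16: reached.
No rule produces A-55, and it is not given.
M-62 would need N-4 (Rx 7), but N-4 never forms.
Reached: B-41, B-65, and X-16 — 3 of the 5.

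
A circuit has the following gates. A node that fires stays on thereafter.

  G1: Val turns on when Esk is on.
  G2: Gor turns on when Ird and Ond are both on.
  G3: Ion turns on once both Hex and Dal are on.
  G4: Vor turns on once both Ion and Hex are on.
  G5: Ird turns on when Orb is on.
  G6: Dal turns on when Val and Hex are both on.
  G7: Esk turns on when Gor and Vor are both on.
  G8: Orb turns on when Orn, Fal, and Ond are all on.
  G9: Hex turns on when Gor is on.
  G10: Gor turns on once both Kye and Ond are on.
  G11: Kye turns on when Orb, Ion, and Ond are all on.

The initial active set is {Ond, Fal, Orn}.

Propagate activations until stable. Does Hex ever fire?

G8: Orn, Fal, and Ond on → Orb on.
Orb is on, so Ird turns on (G5).
Ird and Ond are on, so Gor turns on (G2).
Gor is on, so Hex turns on (G9).

Yes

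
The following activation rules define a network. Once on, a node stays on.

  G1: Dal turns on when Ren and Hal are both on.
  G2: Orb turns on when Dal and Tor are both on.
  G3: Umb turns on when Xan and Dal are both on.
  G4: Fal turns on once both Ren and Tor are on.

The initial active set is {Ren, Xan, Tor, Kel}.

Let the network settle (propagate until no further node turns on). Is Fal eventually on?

Yes

Ren and Tor are on, so Fal turns on (G4).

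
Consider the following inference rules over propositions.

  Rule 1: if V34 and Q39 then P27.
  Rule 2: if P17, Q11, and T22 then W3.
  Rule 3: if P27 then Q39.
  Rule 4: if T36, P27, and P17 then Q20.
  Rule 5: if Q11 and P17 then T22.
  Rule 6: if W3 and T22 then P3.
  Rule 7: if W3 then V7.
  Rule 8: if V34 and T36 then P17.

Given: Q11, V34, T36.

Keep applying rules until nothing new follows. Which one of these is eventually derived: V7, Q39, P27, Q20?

From V34 and T36, Rule 8 gives P17.
Q11 and P17 hold, so T22 follows (Rule 5).
P17, Q11, and T22 hold, so W3 follows (Rule 2).
From W3, Rule 7 gives V7.
P27 would need V34 and Q39 (Rule 1), but Q39 is never established. Q20 would need T36, P27, and P17 (Rule 4), but P27 is never established. Q39 would need P27 (Rule 3), but P27 is never established.

V7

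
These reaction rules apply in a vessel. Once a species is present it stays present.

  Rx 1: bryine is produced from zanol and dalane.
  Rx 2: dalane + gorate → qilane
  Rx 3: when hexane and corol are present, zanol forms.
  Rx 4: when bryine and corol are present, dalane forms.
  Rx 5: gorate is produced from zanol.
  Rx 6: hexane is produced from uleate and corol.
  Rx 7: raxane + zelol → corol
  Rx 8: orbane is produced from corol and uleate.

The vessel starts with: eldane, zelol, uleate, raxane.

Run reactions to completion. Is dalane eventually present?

No

dalane would need bryine and corol (Rx 4), but bryine never forms.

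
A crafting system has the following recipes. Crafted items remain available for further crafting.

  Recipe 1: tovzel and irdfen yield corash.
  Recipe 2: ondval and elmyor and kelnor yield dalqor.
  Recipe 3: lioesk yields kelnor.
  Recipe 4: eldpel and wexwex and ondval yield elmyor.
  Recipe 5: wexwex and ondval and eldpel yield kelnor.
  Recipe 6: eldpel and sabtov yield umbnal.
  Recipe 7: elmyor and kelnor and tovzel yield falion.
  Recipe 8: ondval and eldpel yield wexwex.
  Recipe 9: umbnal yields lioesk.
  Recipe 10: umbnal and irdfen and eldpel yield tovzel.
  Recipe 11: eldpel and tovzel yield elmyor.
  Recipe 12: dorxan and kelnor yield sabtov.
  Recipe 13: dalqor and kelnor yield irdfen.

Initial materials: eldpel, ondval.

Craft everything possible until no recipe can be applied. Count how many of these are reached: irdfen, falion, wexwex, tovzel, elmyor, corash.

ondval and eldpel → wexwex (Recipe 8).
Using Recipe 5, wexwex, ondval, and eldpel make kelnor.
eldpel and wexwex and ondval → elmyor (Recipe 4).
Using Recipe 2, ondval, elmyor, and kelnor make dalqor.
dalqor and kelnor → irdfen (Recipe 13).
irdfen: reached.
falion would need elmyor, kelnor, and tovzel (Recipe 7), but tovzel is never obtained.
wexwex: reached.
tovzel would need umbnal, irdfen, and eldpel (Recipe 10), but umbnal is never obtained.
elmyor: reached.
corash would need tovzel and irdfen (Recipe 1), but tovzel is never obtained.
Reached: irdfen, wexwex, and elmyor — 3 of the 6.

3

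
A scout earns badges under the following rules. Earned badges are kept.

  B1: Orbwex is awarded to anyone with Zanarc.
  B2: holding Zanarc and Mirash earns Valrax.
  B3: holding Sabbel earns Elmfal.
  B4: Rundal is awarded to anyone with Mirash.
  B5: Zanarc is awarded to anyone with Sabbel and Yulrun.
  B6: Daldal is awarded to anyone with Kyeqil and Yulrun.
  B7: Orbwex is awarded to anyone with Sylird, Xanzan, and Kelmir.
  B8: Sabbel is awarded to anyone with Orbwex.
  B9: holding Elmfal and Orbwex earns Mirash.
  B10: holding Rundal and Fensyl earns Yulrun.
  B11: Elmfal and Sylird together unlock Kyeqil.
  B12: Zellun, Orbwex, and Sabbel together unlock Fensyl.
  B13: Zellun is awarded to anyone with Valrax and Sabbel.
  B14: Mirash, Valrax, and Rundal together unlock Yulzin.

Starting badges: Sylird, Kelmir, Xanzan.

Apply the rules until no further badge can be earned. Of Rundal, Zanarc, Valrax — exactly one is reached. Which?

With Sylird, Xanzan, and Kelmir, Orbwex is earned (B7).
With Orbwex, Sabbel is earned (B8).
With Sabbel, Elmfal is earned (B3).
With Elmfal and Orbwex, Mirash is earned (B9).
With Mirash, Rundal is earned (B4).
Zanarc would need Sabbel and Yulrun (B5), but Yulrun is never earned. Valrax would need Zanarc and Mirash (B2), but Zanarc is never earned.

Rundal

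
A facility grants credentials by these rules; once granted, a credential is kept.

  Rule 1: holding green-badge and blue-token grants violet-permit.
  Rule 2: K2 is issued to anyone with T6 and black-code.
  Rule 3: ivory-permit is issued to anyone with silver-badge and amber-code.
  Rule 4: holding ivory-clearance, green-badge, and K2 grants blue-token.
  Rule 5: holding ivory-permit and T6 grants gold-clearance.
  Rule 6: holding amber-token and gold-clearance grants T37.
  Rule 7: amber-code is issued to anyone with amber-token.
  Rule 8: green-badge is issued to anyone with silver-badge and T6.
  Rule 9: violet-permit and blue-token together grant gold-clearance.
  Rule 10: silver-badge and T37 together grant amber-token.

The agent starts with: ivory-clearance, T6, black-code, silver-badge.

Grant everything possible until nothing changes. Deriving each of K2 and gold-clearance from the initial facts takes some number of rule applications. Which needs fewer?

K2

K2: Holding T6 and black-code grants K2 (Rule 2). [1 rule application]
gold-clearance: Holding silver-badge and T6 grants green-badge (Rule 8). Holding T6 and black-code grants K2 (Rule 2). Holding ivory-clearance, green-badge, and K2 grants blue-token (Rule 4). Holding green-badge and blue-token grants violet-permit (Rule 1). Holding violet-permit and blue-token grants gold-clearance (Rule 9). [5 rule applications]
K2 needs fewer.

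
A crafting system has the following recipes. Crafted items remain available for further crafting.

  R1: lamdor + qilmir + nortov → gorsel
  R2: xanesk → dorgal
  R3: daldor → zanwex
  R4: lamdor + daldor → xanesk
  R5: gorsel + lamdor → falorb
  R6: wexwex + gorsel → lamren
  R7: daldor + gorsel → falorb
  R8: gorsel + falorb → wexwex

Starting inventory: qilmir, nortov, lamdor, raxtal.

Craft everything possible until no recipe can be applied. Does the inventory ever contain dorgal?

No

dorgal would need xanesk (R2), but xanesk is never obtained.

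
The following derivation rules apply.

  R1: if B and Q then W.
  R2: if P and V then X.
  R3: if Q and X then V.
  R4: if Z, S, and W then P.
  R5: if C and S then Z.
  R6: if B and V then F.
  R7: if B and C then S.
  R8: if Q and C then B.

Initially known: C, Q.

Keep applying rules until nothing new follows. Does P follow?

Yes

From Q and C, R8 gives B.
From B and C, R7 gives S.
From B and Q, R1 gives W.
From C and S, R5 gives Z.
Z, S, and W hold, so P follows (R4).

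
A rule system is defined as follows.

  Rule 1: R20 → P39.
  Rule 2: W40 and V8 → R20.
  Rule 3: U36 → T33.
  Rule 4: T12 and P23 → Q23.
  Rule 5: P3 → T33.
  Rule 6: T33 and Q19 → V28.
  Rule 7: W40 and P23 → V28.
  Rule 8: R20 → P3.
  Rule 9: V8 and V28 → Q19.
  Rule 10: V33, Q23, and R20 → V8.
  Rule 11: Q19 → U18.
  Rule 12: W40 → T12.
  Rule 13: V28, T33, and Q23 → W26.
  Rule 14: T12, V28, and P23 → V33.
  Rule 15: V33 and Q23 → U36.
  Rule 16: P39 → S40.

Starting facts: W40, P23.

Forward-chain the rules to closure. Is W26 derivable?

Yes

From W40 and P23, Rule 7 gives V28.
W40 holds, so T12 follows (Rule 12).
T12 and P23 hold, so Q23 follows (Rule 4).
T12, V28, and P23 hold, so V33 follows (Rule 14).
From V33 and Q23, Rule 15 gives U36.
From U36, Rule 3 gives T33.
V28, T33, and Q23 hold, so W26 follows (Rule 13).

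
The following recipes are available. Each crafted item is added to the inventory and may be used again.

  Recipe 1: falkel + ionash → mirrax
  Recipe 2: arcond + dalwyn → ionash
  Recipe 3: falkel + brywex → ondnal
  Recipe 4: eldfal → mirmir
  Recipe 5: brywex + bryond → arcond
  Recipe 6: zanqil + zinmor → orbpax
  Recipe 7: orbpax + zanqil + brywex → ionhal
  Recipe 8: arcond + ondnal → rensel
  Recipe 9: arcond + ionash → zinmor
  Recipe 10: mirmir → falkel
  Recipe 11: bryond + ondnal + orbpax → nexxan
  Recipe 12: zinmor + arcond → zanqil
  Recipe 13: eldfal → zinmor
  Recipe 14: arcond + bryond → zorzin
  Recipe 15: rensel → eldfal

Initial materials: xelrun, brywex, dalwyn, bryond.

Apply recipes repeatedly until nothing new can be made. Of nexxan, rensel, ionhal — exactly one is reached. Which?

ionhal

brywex + bryond → arcond (Recipe 5).
arcond + dalwyn → ionash (Recipe 2).
arcond + ionash → zinmor (Recipe 9).
Using Recipe 12, zinmor and arcond make zanqil.
Using Recipe 6, zanqil and zinmor make orbpax.
orbpax + zanqil + brywex → ionhal (Recipe 7).
nexxan would need bryond, ondnal, and orbpax (Recipe 11), but ondnal is never obtained. rensel would need arcond and ondnal (Recipe 8), but ondnal is never obtained.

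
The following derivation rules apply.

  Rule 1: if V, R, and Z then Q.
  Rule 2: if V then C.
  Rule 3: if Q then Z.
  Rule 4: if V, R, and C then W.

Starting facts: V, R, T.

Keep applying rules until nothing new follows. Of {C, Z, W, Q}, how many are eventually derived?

V holds, so C follows (Rule 2).
From V, R, and C, Rule 4 gives W.
C: reached.
Z would need Q (Rule 3), but Q is never established.
W: reached.
Q would need V, R, and Z (Rule 1), but Z is never established.
Reached: C and W — 2 of the 4.

2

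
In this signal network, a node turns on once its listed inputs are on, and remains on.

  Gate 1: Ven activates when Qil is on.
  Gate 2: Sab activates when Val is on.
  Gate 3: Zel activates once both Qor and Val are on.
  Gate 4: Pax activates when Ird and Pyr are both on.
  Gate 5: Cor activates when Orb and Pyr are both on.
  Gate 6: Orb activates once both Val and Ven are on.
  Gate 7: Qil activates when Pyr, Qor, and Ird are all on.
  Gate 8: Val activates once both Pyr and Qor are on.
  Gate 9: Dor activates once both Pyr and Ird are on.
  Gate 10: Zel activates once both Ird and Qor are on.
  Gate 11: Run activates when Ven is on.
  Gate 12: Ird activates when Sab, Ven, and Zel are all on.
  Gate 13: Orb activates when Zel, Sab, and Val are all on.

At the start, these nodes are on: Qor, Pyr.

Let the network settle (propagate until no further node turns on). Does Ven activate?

No

Ven would need Qil (Gate 1), but Qil never turns on.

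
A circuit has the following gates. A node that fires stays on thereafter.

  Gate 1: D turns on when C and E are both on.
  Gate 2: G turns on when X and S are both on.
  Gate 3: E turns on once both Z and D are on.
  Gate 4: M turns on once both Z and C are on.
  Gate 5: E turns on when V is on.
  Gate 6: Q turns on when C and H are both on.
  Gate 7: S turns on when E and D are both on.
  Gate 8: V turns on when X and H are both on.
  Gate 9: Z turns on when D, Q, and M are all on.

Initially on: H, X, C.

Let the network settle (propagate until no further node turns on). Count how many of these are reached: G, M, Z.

Gate 8: X and H on → V on.
Gate 5: V on → E on.
Gate 1: C and E on → D on.
E and D are on, so S turns on (Gate 7).
X and S are on, so G turns on (Gate 2).
G: reached.
M would need Z and C (Gate 4), but Z never turns on.
Z would need D, Q, and M (Gate 9), but M never turns on.
Reached: G — 1 of the 3.

1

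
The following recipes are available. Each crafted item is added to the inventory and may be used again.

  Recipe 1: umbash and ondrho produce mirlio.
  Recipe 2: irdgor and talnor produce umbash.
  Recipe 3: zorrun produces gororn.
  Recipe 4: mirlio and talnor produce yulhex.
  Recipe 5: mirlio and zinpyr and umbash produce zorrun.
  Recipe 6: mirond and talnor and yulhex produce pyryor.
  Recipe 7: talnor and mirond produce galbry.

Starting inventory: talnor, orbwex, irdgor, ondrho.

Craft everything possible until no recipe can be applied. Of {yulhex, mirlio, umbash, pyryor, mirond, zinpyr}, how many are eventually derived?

3

irdgor and talnor → umbash (Recipe 2).
umbash and ondrho → mirlio (Recipe 1).
mirlio and talnor → yulhex (Recipe 4).
yulhex: reached.
mirlio: reached.
umbash: reached.
pyryor would need mirond, talnor, and yulhex (Recipe 6), but mirond is never obtained.
No rule produces mirond, and it is not given.
No rule produces zinpyr, and it is not given.
Reached: yulhex, mirlio, and umbash — 3 of the 6.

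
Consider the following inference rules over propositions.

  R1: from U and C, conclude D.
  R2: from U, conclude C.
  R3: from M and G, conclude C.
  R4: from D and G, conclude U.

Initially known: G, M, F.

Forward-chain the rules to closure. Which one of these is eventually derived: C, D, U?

C

From M and G, R3 gives C.
D would need U and C (R1), but U is never established. U would need D and G (R4), but D is never established.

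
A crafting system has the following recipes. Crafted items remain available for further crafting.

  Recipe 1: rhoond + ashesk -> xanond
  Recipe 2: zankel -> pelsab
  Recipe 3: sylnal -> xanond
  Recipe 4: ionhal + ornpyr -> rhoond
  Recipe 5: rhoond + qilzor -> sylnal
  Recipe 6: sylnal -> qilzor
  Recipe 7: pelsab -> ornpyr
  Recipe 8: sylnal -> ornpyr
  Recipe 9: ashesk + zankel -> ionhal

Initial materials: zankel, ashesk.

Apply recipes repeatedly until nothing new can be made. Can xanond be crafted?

Yes

ashesk + zankel -> ionhal (Recipe 9).
Using Recipe 2, zankel makes pelsab.
pelsab -> ornpyr (Recipe 7).
Using Recipe 4, ionhal and ornpyr make rhoond.
rhoond + ashesk -> xanond (Recipe 1).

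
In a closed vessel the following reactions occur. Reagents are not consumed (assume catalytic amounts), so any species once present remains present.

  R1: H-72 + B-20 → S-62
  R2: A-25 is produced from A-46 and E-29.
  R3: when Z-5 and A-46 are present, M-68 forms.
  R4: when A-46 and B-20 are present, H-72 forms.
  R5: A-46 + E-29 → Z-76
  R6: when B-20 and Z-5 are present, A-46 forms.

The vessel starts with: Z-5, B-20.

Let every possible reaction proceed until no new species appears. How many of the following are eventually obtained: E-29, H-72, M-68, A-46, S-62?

B-20 and Z-5 present → A-46 forms (R6).
A-46 and B-20 present → H-72 forms (R4).
Z-5 and A-46 present → M-68 forms (R3).
H-72 and B-20 present → S-62 forms (R1).
No rule produces E-29, and it is not given.
H-72: reached.
M-68: reached.
A-46: reached.
S-62: reached.
Reached: H-72, M-68, A-46, and S-62 — 4 of the 5.

4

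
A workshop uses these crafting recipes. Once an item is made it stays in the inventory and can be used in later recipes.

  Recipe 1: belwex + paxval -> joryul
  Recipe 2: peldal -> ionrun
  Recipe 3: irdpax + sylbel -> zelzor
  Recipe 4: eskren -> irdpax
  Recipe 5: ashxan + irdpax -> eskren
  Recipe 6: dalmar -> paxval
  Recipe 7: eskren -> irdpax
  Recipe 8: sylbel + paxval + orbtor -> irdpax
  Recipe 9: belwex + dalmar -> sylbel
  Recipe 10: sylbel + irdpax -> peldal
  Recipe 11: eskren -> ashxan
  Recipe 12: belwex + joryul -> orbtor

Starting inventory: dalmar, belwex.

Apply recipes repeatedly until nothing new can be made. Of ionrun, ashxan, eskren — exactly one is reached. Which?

Using Recipe 9, belwex and dalmar make sylbel.
dalmar -> paxval (Recipe 6).
Using Recipe 1, belwex and paxval make joryul.
belwex + joryul -> orbtor (Recipe 12).
Using Recipe 8, sylbel, paxval, and orbtor make irdpax.
Using Recipe 10, sylbel and irdpax make peldal.
Using Recipe 2, peldal makes ionrun.
ashxan would need eskren (Recipe 11), but eskren is never obtained. eskren would need ashxan and irdpax (Recipe 5), but ashxan is never obtained.

ionrun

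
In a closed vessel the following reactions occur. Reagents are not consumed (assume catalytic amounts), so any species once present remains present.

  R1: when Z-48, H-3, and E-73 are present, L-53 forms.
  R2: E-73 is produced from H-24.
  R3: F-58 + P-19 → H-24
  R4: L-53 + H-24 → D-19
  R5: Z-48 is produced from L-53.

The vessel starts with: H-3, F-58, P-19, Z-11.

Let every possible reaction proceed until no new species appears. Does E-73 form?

F-58 and P-19 present → H-24 forms (R3).
H-24 present → E-73 forms (R2).

Yes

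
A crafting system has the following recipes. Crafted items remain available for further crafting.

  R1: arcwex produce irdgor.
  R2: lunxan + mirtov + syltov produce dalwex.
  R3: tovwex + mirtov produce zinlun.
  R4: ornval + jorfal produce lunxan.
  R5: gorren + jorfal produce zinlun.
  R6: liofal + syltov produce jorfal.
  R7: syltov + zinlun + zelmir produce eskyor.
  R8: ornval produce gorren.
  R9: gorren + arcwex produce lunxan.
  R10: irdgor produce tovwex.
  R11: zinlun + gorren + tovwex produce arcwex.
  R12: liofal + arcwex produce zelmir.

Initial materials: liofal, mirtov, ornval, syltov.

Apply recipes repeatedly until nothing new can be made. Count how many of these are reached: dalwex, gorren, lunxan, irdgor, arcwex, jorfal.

4

Using R6, liofal and syltov make jorfal.
ornval → gorren (R8).
Using R4, ornval and jorfal make lunxan.
Using R2, lunxan, mirtov, and syltov make dalwex.
dalwex: reached.
gorren: reached.
lunxan: reached.
irdgor would need arcwex (R1), but arcwex is never obtained.
arcwex would need zinlun, gorren, and tovwex (R11), but tovwex is never obtained.
jorfal: reached.
Reached: dalwex, gorren, lunxan, and jorfal — 4 of the 6.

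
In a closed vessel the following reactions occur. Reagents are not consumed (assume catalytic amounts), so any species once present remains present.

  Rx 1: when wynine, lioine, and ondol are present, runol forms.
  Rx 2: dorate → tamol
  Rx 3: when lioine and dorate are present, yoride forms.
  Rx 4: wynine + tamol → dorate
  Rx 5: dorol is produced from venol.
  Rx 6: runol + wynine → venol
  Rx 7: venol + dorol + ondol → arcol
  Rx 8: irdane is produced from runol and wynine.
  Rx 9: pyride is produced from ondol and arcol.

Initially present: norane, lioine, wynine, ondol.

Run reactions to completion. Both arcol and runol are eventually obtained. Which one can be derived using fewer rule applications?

runol

runol: wynine, lioine, and ondol present → runol forms (Rx 1). [1 rule application]
arcol: wynine, lioine, and ondol present → runol forms (Rx 1). runol and wynine present → venol forms (Rx 6). venol present → dorol forms (Rx 5). venol, dorol, and ondol present → arcol forms (Rx 7). [4 rule applications]
runol needs fewer.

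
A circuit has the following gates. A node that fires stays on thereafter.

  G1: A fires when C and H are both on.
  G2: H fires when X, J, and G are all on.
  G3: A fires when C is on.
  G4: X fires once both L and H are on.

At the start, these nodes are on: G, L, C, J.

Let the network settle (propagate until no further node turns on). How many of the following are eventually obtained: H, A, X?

C is on, so A fires (G3).
H would need X, J, and G (G2), but X never turns on.
A: reached.
X would need L and H (G4), but H never turns on.
Reached: A — 1 of the 3.

1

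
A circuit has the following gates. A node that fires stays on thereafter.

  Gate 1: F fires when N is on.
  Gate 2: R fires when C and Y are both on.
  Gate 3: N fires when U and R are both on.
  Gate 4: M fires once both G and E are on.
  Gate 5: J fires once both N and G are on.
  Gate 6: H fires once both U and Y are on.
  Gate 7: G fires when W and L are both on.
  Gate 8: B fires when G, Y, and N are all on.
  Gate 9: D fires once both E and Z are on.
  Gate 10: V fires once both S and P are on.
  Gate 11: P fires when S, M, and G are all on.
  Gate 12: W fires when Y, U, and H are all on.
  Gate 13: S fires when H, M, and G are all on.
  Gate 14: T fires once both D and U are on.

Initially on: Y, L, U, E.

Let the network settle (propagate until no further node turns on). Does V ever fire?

U and Y are on, so H fires (Gate 6).
Y, U, and H are on, so W fires (Gate 12).
W and L are on, so G fires (Gate 7).
Gate 4: G and E on → M on.
H, M, and G are on, so S fires (Gate 13).
S, M, and G are on, so P fires (Gate 11).
S and P are on, so V fires (Gate 10).

Yes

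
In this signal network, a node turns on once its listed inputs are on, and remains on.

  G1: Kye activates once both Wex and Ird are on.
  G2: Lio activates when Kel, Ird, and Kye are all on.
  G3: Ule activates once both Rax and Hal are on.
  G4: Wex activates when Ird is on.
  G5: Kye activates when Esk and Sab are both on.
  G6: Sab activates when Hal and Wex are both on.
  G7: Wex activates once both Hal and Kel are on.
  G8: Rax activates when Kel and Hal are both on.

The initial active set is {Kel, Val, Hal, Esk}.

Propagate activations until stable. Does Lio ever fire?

Lio would need Kel, Ird, and Kye (G2), but Ird never turns on.

No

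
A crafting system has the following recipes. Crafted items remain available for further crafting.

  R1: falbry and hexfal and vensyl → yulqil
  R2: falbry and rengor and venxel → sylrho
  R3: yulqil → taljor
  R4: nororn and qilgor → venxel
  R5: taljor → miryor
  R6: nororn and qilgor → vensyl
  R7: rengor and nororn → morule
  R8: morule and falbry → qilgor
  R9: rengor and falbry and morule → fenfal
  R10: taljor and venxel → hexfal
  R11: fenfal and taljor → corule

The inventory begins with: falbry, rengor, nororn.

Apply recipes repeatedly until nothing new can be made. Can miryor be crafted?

miryor would need taljor (R5), but taljor is never obtained.

No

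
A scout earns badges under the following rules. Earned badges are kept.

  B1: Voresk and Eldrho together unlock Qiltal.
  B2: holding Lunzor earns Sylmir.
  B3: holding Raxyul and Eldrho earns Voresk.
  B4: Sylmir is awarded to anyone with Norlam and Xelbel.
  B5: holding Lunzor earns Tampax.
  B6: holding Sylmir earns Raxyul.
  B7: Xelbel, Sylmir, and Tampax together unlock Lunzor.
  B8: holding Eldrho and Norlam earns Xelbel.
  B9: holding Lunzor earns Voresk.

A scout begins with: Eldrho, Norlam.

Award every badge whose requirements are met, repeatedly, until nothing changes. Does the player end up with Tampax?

Tampax would need Lunzor (B5), but Lunzor is never earned.

No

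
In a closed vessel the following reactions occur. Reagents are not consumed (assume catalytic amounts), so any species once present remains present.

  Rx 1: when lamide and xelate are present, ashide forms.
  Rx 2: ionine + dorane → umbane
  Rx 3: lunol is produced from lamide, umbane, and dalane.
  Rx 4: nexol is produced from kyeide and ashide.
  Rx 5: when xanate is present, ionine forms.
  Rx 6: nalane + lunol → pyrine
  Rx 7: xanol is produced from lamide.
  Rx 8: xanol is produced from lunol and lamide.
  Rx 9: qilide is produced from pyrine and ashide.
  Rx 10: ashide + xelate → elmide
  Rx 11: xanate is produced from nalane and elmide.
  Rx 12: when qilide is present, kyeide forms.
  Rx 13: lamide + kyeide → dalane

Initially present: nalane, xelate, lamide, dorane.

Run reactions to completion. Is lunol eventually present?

No

lunol would need lamide, umbane, and dalane (Rx 3), but dalane never forms.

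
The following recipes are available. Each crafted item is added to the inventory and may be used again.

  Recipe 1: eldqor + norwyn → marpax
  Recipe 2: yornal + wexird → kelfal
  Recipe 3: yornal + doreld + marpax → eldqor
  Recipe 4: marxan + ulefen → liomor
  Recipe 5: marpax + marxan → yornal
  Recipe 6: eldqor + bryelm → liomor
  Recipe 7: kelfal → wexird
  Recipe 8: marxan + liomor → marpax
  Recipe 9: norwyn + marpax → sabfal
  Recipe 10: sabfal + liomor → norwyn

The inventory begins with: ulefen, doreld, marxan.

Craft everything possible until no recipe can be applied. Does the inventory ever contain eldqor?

marxan + ulefen → liomor (Recipe 4).
marxan + liomor → marpax (Recipe 8).
Using Recipe 5, marpax and marxan make yornal.
yornal + doreld + marpax → eldqor (Recipe 3).

Yes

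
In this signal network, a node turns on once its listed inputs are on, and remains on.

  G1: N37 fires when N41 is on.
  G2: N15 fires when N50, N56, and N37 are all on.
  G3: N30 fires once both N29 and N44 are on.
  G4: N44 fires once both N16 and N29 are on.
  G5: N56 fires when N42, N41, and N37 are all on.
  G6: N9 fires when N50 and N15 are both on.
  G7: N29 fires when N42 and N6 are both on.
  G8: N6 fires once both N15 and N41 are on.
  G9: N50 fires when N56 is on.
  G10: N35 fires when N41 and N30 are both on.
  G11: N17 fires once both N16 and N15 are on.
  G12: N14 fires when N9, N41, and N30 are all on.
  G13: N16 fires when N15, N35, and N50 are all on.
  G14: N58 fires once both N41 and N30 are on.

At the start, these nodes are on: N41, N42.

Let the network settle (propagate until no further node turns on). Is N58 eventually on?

No

N58 would need N41 and N30 (G14), but N30 never turns on.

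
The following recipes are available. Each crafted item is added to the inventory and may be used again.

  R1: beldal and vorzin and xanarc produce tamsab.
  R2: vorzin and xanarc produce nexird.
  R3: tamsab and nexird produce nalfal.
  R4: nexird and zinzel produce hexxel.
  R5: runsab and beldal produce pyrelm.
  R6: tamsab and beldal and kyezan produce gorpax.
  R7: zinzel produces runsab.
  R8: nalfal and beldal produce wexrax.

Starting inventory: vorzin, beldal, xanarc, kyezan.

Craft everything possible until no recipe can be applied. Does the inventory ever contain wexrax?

Yes

vorzin and xanarc → nexird (R2).
Using R1, beldal, vorzin, and xanarc make tamsab.
Using R3, tamsab and nexird make nalfal.
Using R8, nalfal and beldal make wexrax.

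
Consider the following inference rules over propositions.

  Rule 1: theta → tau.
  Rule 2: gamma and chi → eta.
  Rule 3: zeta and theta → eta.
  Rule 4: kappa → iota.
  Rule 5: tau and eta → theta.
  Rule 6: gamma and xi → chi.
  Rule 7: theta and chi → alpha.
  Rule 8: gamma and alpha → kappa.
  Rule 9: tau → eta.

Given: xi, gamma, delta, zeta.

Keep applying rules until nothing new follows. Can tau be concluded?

No

tau would need theta (Rule 1), but theta is never established.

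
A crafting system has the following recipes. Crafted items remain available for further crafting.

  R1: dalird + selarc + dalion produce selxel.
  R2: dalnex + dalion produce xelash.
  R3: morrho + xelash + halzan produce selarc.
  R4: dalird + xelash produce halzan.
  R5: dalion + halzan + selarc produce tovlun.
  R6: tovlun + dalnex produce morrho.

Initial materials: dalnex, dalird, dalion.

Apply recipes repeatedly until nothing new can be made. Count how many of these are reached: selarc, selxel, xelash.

1

dalnex + dalion → xelash (R2).
selarc would need morrho, xelash, and halzan (R3), but morrho is never obtained.
selxel would need dalird, selarc, and dalion (R1), but selarc is never obtained.
xelash: reached.
Reached: xelash — 1 of the 3.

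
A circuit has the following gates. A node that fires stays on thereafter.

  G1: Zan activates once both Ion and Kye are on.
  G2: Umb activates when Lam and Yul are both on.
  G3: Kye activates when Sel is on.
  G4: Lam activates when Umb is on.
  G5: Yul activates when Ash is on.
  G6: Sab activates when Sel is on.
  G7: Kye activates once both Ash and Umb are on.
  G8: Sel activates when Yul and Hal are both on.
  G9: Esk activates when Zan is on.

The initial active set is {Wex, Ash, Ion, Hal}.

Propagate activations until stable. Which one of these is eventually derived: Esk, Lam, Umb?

G5: Ash on → Yul on.
Yul and Hal are on, so Sel activates (G8).
G3: Sel on → Kye on.
Ion and Kye are on, so Zan activates (G1).
G9: Zan on → Esk on.
Lam would need Umb (G4), but Umb never turns on. Umb would need Lam and Yul (G2), but Lam never turns on.

Esk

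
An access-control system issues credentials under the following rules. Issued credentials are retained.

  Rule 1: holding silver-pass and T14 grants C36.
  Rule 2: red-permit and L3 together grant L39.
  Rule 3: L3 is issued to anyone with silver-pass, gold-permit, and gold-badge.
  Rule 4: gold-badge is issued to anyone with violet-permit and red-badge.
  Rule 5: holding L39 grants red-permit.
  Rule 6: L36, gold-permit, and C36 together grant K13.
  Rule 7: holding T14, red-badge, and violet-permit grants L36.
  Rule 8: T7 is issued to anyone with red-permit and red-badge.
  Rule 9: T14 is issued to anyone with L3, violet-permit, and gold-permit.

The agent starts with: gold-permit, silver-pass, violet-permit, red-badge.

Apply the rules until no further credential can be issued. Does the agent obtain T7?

T7 would need red-permit and red-badge (Rule 8), but red-permit is never granted.

No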